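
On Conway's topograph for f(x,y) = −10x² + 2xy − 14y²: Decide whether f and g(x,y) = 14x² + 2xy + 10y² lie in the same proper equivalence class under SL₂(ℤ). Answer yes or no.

D₁ = -556, D₂ = -556
f is negative-definite; reduce −f:
−f: reduced (well bottom): (10,-2,14) with a≤c, −a<b≤a
flip sign back: reduced form of f is (-10,2,-14)
g: flip: (14,2,10)→(10,-2,14)
g: reduced (well bottom): (10,-2,14) with a≤c, −a<b≤a
reduced forms (-10, 2, -14) vs (10, -2, 14) ⇒ inequivalent

no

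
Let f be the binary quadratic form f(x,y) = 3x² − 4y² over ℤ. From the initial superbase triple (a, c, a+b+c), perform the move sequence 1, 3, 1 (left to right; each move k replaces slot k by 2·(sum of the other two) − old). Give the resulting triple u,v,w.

start (3,-4,-1) = (f(1,0),f(0,1),f(1,1))
replace slot 1: 2·((-4)+(-1)) − 3 = -13 → (-13,-4,-1)
replace slot 3: 2·((-13)+(-4)) − (-1) = -33 → (-13,-4,-33)
replace slot 1: 2·((-4)+(-33)) − (-13) = -61 → (-61,-4,-33)

-61,-4,-33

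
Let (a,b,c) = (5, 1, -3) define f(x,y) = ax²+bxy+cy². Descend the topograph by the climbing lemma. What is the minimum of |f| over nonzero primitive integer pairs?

descent: ρ → (-3,5,3)  [lands on river]
river: ρ → (3,7,-1)
river: ρ → (-1,7,3)
river: ρ → (3,5,-3)
river: ρ → (-3,7,1)
river: ρ → (1,7,-3)
closes: descent 1, river 6
min |a| on river = 1

1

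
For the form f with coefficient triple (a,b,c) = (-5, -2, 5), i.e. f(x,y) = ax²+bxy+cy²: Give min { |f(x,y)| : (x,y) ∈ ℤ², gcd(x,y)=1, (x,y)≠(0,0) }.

descent: ρ → (5,2,-5)  [lands on river]
river: ρ → (-5,8,2)
river: ρ → (2,8,-5)
river: ρ → (-5,2,5)
river: ρ → (5,8,-2)
river: ρ → (-2,8,5)
closes: descent 1, river 6
min |a| on river = 2

2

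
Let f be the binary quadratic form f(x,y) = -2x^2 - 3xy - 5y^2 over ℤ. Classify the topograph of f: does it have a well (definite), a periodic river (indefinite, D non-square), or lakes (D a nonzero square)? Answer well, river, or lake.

D = b²−4ac = (-3)² − 4·(-2)·(-5) = -31
D < 0 ⇒ definite ⇒ every region one sign ⇒ single well

well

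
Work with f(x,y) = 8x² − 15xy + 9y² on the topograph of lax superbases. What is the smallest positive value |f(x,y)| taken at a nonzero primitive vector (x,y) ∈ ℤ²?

translate: b→1 (≡-15 mod 16), so (8,-15,9)→(8,1,2)
flip: (8,1,2)→(2,-1,8)
reduced (well bottom): (2,-1,8) with a≤c, −a<b≤a
well minimum = a = 2

2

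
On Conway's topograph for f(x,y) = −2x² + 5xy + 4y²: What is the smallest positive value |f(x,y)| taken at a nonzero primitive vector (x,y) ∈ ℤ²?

river: ρ → (4,3,-3)
river: ρ → (-3,3,4)
river: ρ → (4,5,-2)
river: ρ → (-2,7,1)
river: ρ → (1,7,-2)
river: ρ → (-2,5,4)
closes: descent 0, river 6
min |a| on river = 1

1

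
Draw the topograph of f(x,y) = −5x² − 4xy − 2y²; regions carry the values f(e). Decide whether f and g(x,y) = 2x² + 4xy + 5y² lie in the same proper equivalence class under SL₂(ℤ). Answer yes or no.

D₁ = -24, D₂ = -24
f is negative-definite; reduce −f:
−f: flip: (5,4,2)→(2,-4,5)
−f: translate: b→0 (≡-4 mod 4), so (2,-4,5)→(2,0,3)
−f: reduced (well bottom): (2,0,3) with a≤c, −a<b≤a
flip sign back: reduced form of f is (-2,0,-3)
g: translate: b→0 (≡4 mod 4), so (2,4,5)→(2,0,3)
g: reduced (well bottom): (2,0,3) with a≤c, −a<b≤a
reduced forms (-2, 0, -3) vs (2, 0, 3) ⇒ inequivalent

no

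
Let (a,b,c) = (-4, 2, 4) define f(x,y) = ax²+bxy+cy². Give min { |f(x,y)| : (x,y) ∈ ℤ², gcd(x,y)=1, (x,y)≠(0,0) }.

river: ρ → (4,6,-2)
river: ρ → (-2,6,4)
river: ρ → (4,2,-4)
river: ρ → (-4,6,2)
river: ρ → (2,6,-4)
river: ρ → (-4,2,4)
closes: descent 0, river 6
min |a| on river = 2

2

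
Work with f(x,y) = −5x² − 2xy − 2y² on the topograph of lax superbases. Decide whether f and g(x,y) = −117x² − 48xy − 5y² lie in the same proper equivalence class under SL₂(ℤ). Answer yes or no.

D₁ = -36, D₂ = -36
f is negative-definite; reduce −f:
−f: flip: (5,2,2)→(2,-2,5)
−f: translate: b→2 (≡-2 mod 4), so (2,-2,5)→(2,2,5)
−f: reduced (well bottom): (2,2,5) with a≤c, −a<b≤a
flip sign back: reduced form of f is (-2,-2,-5)
g is negative-definite; reduce −g:
−g: flip: (117,48,5)→(5,-48,117)
−g: translate: b→2 (≡-48 mod 10), so (5,-48,117)→(5,2,2)
−g: flip: (5,2,2)→(2,-2,5)
−g: translate: b→2 (≡-2 mod 4), so (2,-2,5)→(2,2,5)
−g: reduced (well bottom): (2,2,5) with a≤c, −a<b≤a
flip sign back: reduced form of g is (-2,-2,-5)
reduced forms (-2, -2, -5) vs (-2, -2, -5) ⇒ equivalent

yes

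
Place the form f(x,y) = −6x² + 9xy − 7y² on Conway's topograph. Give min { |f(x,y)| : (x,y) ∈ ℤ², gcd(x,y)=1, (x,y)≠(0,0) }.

translate: b→3 (≡-9 mod 12), so (6,-9,7)→(6,3,4)
flip: (6,3,4)→(4,-3,6)
reduced (well bottom): (4,-3,6) with a≤c, −a<b≤a
well minimum |f| = |-4| = 4 (negative-definite)

4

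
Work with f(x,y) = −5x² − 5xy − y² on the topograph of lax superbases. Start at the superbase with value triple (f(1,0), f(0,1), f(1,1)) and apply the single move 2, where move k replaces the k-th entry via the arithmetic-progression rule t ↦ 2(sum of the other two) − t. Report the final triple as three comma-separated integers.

start (-5,-1,-11) = (f(1,0),f(0,1),f(1,1))
replace slot 2: 2·((-5)+(-11)) − (-1) = -31 → (-5,-31,-11)

-5,-31,-11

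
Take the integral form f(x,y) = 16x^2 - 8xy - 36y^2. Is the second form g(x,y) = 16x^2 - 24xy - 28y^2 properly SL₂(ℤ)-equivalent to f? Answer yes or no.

D₁ = 2368, D₂ = 2368
river cycle of f (length 6): (16, 24, -28), (-28, 32, 12), (12, 40, -16), (-16, 24, 28), (28, 32, -12), (-12, 40, 16)
river cycle of g (length 6): (-28, 24, 16), (16, 40, -12), (-12, 32, 28), (28, 24, -16), (-16, 40, 12), (12, 32, -28)
cycles differ ⇒ inequivalent

no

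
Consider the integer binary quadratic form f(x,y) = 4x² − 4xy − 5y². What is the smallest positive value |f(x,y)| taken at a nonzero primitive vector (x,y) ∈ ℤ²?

descent: ρ → (-5,4,4)  [lands on river]
river: ρ → (4,4,-5)
river: ρ → (-5,6,3)
river: ρ → (3,6,-5)
closes: descent 1, river 4
min |a| on river = 3

3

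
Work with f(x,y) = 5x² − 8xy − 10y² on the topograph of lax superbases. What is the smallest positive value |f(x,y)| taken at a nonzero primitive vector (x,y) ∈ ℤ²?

descent: ρ → (-10,8,5)  [lands on river]
river: ρ → (5,12,-6)
river: ρ → (-6,12,5)
river: ρ → (5,8,-10)
river: ρ → (-10,12,3)
river: ρ → (3,12,-10)
closes: descent 1, river 6
min |a| on river = 3

3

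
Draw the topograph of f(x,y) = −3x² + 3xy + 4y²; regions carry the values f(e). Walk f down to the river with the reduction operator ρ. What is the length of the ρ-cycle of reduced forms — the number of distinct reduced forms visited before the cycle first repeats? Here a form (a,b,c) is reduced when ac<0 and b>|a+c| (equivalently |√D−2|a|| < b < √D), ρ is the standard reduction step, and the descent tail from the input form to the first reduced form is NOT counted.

D = 57, ⌊√D⌋ = 7
river: ρ → (4,5,-2)
river: ρ → (-2,7,1)
river: ρ → (1,7,-2)
river: ρ → (-2,5,4)
river: ρ → (4,3,-3)
river: ρ → (-3,3,4)
ρ-cycle length = 6 (tail of 0 descent steps not counted)

6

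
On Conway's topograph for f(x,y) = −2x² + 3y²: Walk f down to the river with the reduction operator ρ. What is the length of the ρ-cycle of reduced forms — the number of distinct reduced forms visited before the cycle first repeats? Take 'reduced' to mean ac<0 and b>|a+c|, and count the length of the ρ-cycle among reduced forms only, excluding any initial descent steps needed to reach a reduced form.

D = 24, ⌊√D⌋ = 4
descent: ρ → (3,0,-2)
descent: ρ → (-2,4,1)  [lands on river]
river: ρ → (1,4,-2)
ρ-cycle length = 2 (tail of 2 descent steps not counted)

2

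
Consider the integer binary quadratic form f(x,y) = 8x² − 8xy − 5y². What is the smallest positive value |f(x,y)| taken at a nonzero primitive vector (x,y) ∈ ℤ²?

descent: ρ → (-5,8,8)  [lands on river]
river: ρ → (8,8,-5)
river: ρ → (-5,12,4)
river: ρ → (4,12,-5)
closes: descent 1, river 4
min |a| on river = 4

4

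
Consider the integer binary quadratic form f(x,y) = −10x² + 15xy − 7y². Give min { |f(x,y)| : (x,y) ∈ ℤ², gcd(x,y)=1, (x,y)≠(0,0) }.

translate: b→5 (≡-15 mod 20), so (10,-15,7)→(10,5,2)
flip: (10,5,2)→(2,-5,10)
translate: b→-1 (≡-5 mod 4), so (2,-5,10)→(2,-1,7)
reduced (well bottom): (2,-1,7) with a≤c, −a<b≤a
well minimum |f| = |-2| = 2 (negative-definite)

2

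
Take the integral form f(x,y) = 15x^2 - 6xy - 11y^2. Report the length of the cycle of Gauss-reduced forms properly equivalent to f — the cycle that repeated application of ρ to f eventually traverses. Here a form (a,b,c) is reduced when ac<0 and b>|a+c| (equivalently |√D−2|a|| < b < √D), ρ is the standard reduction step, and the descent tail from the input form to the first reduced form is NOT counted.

D = 696, ⌊√D⌋ = 26
descent: ρ → (-11,6,15)  [lands on river]
river: ρ → (15,24,-2)
river: ρ → (-2,24,15)
river: ρ → (15,6,-11)
river: ρ → (-11,16,10)
river: ρ → (10,24,-3)
river: ρ → (-3,24,10)
river: ρ → (10,16,-11)
ρ-cycle length = 8 (tail of 1 descent step not counted)

8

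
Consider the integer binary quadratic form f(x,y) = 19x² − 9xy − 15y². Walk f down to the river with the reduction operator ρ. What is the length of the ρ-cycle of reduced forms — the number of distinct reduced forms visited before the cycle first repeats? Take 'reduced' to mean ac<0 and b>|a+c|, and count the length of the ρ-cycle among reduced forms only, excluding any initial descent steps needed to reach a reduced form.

D = 1221, ⌊√D⌋ = 34
descent: ρ → (-15,9,19)  [lands on river]
river: ρ → (19,29,-5)
river: ρ → (-5,31,13)
river: ρ → (13,21,-15)
ρ-cycle length = 4 (tail of 1 descent step not counted)

4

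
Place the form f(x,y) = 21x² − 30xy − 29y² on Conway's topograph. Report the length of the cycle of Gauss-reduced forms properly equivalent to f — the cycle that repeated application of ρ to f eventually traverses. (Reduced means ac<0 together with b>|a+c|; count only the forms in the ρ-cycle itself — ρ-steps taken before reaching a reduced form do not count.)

D = 3336, ⌊√D⌋ = 57
descent: ρ → (-29,30,21)  [lands on river]
river: ρ → (21,54,-5)
river: ρ → (-5,56,10)
river: ρ → (10,44,-35)
river: ρ → (-35,26,19)
river: ρ → (19,50,-11)
river: ρ → (-11,38,43)
river: ρ → (43,48,-6)
river: ρ → (-6,48,43)
river: ρ → (43,38,-11)
river: ρ → (-11,50,19)
river: ρ → (19,26,-35)
river: ρ → (-35,44,10)
river: ρ → (10,56,-5)
river: ρ → (-5,54,21)
river: ρ → (21,30,-29)
river: ρ → (-29,28,22)
river: ρ → (22,16,-35)
river: ρ → (-35,54,3)
river: ρ → (3,54,-35)
river: ρ → (-35,16,22)
river: ρ → (22,28,-29)
ρ-cycle length = 22 (tail of 1 descent step not counted)

22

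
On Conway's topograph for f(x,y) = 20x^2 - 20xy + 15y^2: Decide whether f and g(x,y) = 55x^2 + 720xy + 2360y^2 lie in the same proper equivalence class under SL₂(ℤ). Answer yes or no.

D₁ = -800, D₂ = -800
f: translate: b→20 (≡-20 mod 40), so (20,-20,15)→(20,20,15)
f: flip: (20,20,15)→(15,-20,20)
f: translate: b→10 (≡-20 mod 30), so (15,-20,20)→(15,10,15)
f: reduced (well bottom): (15,10,15) with a≤c, −a<b≤a
g: translate: b→-50 (≡720 mod 110), so (55,720,2360)→(55,-50,15)
g: flip: (55,-50,15)→(15,50,55)
g: translate: b→-10 (≡50 mod 30), so (15,50,55)→(15,-10,15)
g: flip: (15,-10,15)→(15,10,15)
g: reduced (well bottom): (15,10,15) with a≤c, −a<b≤a
reduced forms (15, 10, 15) vs (15, 10, 15) ⇒ equivalent

yes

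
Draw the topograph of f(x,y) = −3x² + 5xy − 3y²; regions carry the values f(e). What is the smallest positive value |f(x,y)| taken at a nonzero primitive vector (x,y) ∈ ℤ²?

translate: b→1 (≡-5 mod 6), so (3,-5,3)→(3,1,1)
flip: (3,1,1)→(1,-1,3)
translate: b→1 (≡-1 mod 2), so (1,-1,3)→(1,1,3)
reduced (well bottom): (1,1,3) with a≤c, −a<b≤a
well minimum |f| = |-1| = 1 (negative-definite)

1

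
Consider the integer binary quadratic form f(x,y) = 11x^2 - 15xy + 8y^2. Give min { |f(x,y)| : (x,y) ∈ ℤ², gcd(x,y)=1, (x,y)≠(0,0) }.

translate: b→7 (≡-15 mod 22), so (11,-15,8)→(11,7,4)
flip: (11,7,4)→(4,-7,11)
translate: b→1 (≡-7 mod 8), so (4,-7,11)→(4,1,8)
reduced (well bottom): (4,1,8) with a≤c, −a<b≤a
well minimum = a = 4

4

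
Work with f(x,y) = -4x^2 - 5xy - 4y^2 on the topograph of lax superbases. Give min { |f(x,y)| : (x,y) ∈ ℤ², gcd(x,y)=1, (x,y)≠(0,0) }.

translate: b→-3 (≡5 mod 8), so (4,5,4)→(4,-3,3)
flip: (4,-3,3)→(3,3,4)
reduced (well bottom): (3,3,4) with a≤c, −a<b≤a
well minimum |f| = |-3| = 3 (negative-definite)

3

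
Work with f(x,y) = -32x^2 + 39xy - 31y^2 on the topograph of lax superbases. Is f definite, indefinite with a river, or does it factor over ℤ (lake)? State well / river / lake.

D = b²−4ac = 39² − 4·(-32)·(-31) = -2447
D < 0 ⇒ definite ⇒ every region one sign ⇒ single well

well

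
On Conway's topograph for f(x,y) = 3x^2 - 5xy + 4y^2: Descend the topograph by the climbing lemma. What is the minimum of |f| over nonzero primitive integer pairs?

translate: b→1 (≡-5 mod 6), so (3,-5,4)→(3,1,2)
flip: (3,1,2)→(2,-1,3)
reduced (well bottom): (2,-1,3) with a≤c, −a<b≤a
well minimum = a = 2

2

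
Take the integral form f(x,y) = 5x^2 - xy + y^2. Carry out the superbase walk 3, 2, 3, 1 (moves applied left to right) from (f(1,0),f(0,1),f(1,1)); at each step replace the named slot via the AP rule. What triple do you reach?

start (5,1,5) = (f(1,0),f(0,1),f(1,1))
replace slot 3: 2·(5+1) − 5 = 7 → (5,1,7)
replace slot 2: 2·(5+7) − 1 = 23 → (5,23,7)
replace slot 3: 2·(5+23) − 7 = 49 → (5,23,49)
replace slot 1: 2·(23+49) − 5 = 139 → (139,23,49)

139,23,49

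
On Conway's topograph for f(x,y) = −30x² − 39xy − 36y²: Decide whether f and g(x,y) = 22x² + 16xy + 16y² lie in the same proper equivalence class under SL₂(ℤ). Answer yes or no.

D₁ = -2799, D₂ = -1152
discriminants differ ⇒ not SL₂(ℤ)-equivalent

no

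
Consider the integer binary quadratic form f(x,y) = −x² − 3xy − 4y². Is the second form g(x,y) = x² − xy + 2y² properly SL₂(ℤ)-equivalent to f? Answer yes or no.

D₁ = -7, D₂ = -7
f is negative-definite; reduce −f:
−f: translate: b→1 (≡3 mod 2), so (1,3,4)→(1,1,2)
−f: reduced (well bottom): (1,1,2) with a≤c, −a<b≤a
flip sign back: reduced form of f is (-1,-1,-2)
g: translate: b→1 (≡-1 mod 2), so (1,-1,2)→(1,1,2)
g: reduced (well bottom): (1,1,2) with a≤c, −a<b≤a
reduced forms (-1, -1, -2) vs (1, 1, 2) ⇒ inequivalent

no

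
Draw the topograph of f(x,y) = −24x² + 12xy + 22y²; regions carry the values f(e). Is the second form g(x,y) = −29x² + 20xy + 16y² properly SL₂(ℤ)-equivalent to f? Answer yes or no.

D₁ = 2256, D₂ = 2256
river cycle of f (length 6): (22, 32, -14), (-14, 24, 30), (30, 36, -8), (-8, 44, 10), (10, 36, -24), (-24, 12, 22)
river cycle of g (length 4): (16, 44, -5), (-5, 46, 7), (7, 38, -29), (-29, 20, 16)
cycles differ ⇒ inequivalent

no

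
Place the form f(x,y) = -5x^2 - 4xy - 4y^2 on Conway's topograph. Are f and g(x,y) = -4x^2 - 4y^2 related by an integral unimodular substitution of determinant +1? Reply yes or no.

D₁ = -64, D₂ = -64
f is negative-definite; reduce −f:
−f: flip: (5,4,4)→(4,-4,5)
−f: translate: b→4 (≡-4 mod 8), so (4,-4,5)→(4,4,5)
−f: reduced (well bottom): (4,4,5) with a≤c, −a<b≤a
flip sign back: reduced form of f is (-4,-4,-5)
g is negative-definite; reduce −g:
−g: reduced (well bottom): (4,0,4) with a≤c, −a<b≤a
flip sign back: reduced form of g is (-4,0,-4)
reduced forms (-4, -4, -5) vs (-4, 0, -4) ⇒ inequivalent

no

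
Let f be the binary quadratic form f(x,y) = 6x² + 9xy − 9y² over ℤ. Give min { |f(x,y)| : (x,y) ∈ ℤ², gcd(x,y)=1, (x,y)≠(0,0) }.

river: ρ → (-9,9,6)
river: ρ → (6,15,-3)
river: ρ → (-3,15,6)
river: ρ → (6,9,-9)
closes: descent 0, river 4
min |a| on river = 3

3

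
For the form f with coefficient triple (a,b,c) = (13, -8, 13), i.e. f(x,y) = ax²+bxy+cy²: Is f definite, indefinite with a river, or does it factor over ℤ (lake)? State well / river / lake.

D = b²−4ac = (-8)² − 4·13·13 = -612
D < 0 ⇒ definite ⇒ every region one sign ⇒ single well

well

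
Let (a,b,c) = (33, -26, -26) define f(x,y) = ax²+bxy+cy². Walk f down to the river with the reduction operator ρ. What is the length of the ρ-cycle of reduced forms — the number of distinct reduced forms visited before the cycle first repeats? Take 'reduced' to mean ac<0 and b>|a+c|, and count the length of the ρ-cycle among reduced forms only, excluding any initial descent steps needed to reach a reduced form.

D = 4108, ⌊√D⌋ = 64
descent: ρ → (-26,26,33)  [lands on river]
river: ρ → (33,40,-19)
river: ρ → (-19,36,37)
river: ρ → (37,38,-18)
river: ρ → (-18,34,41)
river: ρ → (41,48,-11)
river: ρ → (-11,62,6)
river: ρ → (6,58,-31)
river: ρ → (-31,4,33)
river: ρ → (33,62,-2)
river: ρ → (-2,62,33)
river: ρ → (33,4,-31)
river: ρ → (-31,58,6)
river: ρ → (6,62,-11)
river: ρ → (-11,48,41)
river: ρ → (41,34,-18)
river: ρ → (-18,38,37)
river: ρ → (37,36,-19)
river: ρ → (-19,40,33)
river: ρ → (33,26,-26)
ρ-cycle length = 20 (tail of 1 descent step not counted)

20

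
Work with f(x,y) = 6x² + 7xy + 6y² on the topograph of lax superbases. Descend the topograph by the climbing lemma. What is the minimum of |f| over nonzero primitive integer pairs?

translate: b→-5 (≡7 mod 12), so (6,7,6)→(6,-5,5)
flip: (6,-5,5)→(5,5,6)
reduced (well bottom): (5,5,6) with a≤c, −a<b≤a
well minimum = a = 5

5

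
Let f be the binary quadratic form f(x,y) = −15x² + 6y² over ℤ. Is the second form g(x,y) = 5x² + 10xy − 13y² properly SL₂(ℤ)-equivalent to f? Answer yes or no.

D₁ = 360, D₂ = 360
river cycle of f (length 6): (6, 12, -9), (-9, 6, 9), (9, 12, -6), (-6, 12, 9), (9, 6, -9), (-9, 12, 6)
river cycle of g (length 4): (-13, 16, 2), (2, 16, -13), (-13, 10, 5), (5, 10, -13)
cycles differ ⇒ inequivalent

no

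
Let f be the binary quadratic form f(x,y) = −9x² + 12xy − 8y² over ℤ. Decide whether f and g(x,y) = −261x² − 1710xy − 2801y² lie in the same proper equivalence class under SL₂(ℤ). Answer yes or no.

D₁ = -144, D₂ = -144
f is negative-definite; reduce −f:
−f: translate: b→6 (≡-12 mod 18), so (9,-12,8)→(9,6,5)
−f: flip: (9,6,5)→(5,-6,9)
−f: translate: b→4 (≡-6 mod 10), so (5,-6,9)→(5,4,8)
−f: reduced (well bottom): (5,4,8) with a≤c, −a<b≤a
flip sign back: reduced form of f is (-5,-4,-8)
g is negative-definite; reduce −g:
−g: translate: b→144 (≡1710 mod 522), so (261,1710,2801)→(261,144,20)
−g: flip: (261,144,20)→(20,-144,261)
−g: translate: b→16 (≡-144 mod 40), so (20,-144,261)→(20,16,5)
−g: flip: (20,16,5)→(5,-16,20)
−g: translate: b→4 (≡-16 mod 10), so (5,-16,20)→(5,4,8)
−g: reduced (well bottom): (5,4,8) with a≤c, −a<b≤a
flip sign back: reduced form of g is (-5,-4,-8)
reduced forms (-5, -4, -8) vs (-5, -4, -8) ⇒ equivalent

yes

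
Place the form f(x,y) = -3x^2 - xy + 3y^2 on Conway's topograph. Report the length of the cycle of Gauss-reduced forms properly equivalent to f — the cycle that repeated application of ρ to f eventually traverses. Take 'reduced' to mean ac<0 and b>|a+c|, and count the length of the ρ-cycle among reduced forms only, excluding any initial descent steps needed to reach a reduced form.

D = 37, ⌊√D⌋ = 6
descent: ρ → (3,1,-3)  [lands on river]
river: ρ → (-3,5,1)
river: ρ → (1,5,-3)
river: ρ → (-3,1,3)
river: ρ → (3,5,-1)
river: ρ → (-1,5,3)
ρ-cycle length = 6 (tail of 1 descent step not counted)

6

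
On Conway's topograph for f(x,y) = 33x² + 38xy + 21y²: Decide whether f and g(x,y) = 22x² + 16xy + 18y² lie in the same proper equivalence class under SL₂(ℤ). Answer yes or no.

D₁ = -1328, D₂ = -1328
f: translate: b→-28 (≡38 mod 66), so (33,38,21)→(33,-28,16)
f: flip: (33,-28,16)→(16,28,33)
f: translate: b→-4 (≡28 mod 32), so (16,28,33)→(16,-4,21)
f: reduced (well bottom): (16,-4,21) with a≤c, −a<b≤a
g: flip: (22,16,18)→(18,-16,22)
g: reduced (well bottom): (18,-16,22) with a≤c, −a<b≤a
reduced forms (16, -4, 21) vs (18, -16, 22) ⇒ inequivalent

no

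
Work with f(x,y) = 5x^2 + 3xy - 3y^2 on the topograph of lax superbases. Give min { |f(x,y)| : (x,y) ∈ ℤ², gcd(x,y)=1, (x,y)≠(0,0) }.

river: ρ → (-3,3,5)
river: ρ → (5,7,-1)
river: ρ → (-1,7,5)
river: ρ → (5,3,-3)
closes: descent 0, river 4
min |a| on river = 1

1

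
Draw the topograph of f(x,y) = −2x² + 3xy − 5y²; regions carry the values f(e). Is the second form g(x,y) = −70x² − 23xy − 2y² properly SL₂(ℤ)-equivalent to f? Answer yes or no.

D₁ = -31, D₂ = -31
f is negative-definite; reduce −f:
−f: translate: b→1 (≡-3 mod 4), so (2,-3,5)→(2,1,4)
−f: reduced (well bottom): (2,1,4) with a≤c, −a<b≤a
flip sign back: reduced form of f is (-2,-1,-4)
g is negative-definite; reduce −g:
−g: flip: (70,23,2)→(2,-23,70)
−g: translate: b→1 (≡-23 mod 4), so (2,-23,70)→(2,1,4)
−g: reduced (well bottom): (2,1,4) with a≤c, −a<b≤a
flip sign back: reduced form of g is (-2,-1,-4)
reduced forms (-2, -1, -4) vs (-2, -1, -4) ⇒ equivalent

yes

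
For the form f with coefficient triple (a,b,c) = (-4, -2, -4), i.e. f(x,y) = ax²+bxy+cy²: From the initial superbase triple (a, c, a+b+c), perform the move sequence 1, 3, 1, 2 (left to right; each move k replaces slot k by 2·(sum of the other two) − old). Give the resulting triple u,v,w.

start (-4,-4,-10) = (f(1,0),f(0,1),f(1,1))
replace slot 1: 2·((-4)+(-10)) − (-4) = -24 → (-24,-4,-10)
replace slot 3: 2·((-24)+(-4)) − (-10) = -46 → (-24,-4,-46)
replace slot 1: 2·((-4)+(-46)) − (-24) = -76 → (-76,-4,-46)
replace slot 2: 2·((-76)+(-46)) − (-4) = -240 → (-76,-240,-46)

-76,-240,-46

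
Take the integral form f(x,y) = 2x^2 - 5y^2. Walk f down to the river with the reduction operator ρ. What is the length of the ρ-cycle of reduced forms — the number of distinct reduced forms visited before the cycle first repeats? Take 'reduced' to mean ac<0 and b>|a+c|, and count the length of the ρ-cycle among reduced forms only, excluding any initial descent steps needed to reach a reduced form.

D = 40, ⌊√D⌋ = 6
descent: ρ → (-5,0,2)
descent: ρ → (2,4,-3)  [lands on river]
river: ρ → (-3,2,3)
river: ρ → (3,4,-2)
river: ρ → (-2,4,3)
river: ρ → (3,2,-3)
river: ρ → (-3,4,2)
ρ-cycle length = 6 (tail of 2 descent steps not counted)

6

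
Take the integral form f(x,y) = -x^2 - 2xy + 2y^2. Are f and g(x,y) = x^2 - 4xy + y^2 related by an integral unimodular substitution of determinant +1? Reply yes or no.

D₁ = 12, D₂ = 12
river cycle of f (length 2): (2, 2, -1), (-1, 2, 2)
river cycle of g (length 2): (1, 2, -2), (-2, 2, 1)
cycles differ ⇒ inequivalent

no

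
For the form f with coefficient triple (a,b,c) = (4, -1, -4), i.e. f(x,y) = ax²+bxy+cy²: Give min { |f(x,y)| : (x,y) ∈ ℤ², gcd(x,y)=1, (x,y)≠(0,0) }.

descent: ρ → (-4,1,4)  [lands on river]
river: ρ → (4,7,-1)
river: ρ → (-1,7,4)
river: ρ → (4,1,-4)
river: ρ → (-4,7,1)
river: ρ → (1,7,-4)
closes: descent 1, river 6
min |a| on river = 1

1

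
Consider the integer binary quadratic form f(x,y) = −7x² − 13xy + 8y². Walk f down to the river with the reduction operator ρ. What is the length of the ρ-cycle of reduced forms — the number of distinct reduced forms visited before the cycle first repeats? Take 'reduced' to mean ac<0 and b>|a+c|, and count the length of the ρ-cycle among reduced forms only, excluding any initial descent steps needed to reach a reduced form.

D = 393, ⌊√D⌋ = 19
descent: ρ → (8,13,-7)  [lands on river]
river: ρ → (-7,15,6)
river: ρ → (6,9,-13)
river: ρ → (-13,17,2)
river: ρ → (2,19,-4)
river: ρ → (-4,13,14)
river: ρ → (14,15,-3)
river: ρ → (-3,15,14)
river: ρ → (14,13,-4)
river: ρ → (-4,19,2)
river: ρ → (2,17,-13)
river: ρ → (-13,9,6)
river: ρ → (6,15,-7)
river: ρ → (-7,13,8)
river: ρ → (8,19,-1)
river: ρ → (-1,19,8)
ρ-cycle length = 16 (tail of 1 descent step not counted)

16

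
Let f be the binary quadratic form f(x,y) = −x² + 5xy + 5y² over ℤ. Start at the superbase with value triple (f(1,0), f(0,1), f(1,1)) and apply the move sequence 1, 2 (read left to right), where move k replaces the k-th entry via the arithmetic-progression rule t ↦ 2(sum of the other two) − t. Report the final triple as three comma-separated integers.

start (-1,5,9) = (f(1,0),f(0,1),f(1,1))
replace slot 1: 2·(5+9) − (-1) = 29 → (29,5,9)
replace slot 2: 2·(29+9) − 5 = 71 → (29,71,9)

29,71,9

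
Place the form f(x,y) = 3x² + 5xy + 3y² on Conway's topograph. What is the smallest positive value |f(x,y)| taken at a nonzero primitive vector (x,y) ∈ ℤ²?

translate: b→-1 (≡5 mod 6), so (3,5,3)→(3,-1,1)
flip: (3,-1,1)→(1,1,3)
reduced (well bottom): (1,1,3) with a≤c, −a<b≤a
well minimum = a = 1

1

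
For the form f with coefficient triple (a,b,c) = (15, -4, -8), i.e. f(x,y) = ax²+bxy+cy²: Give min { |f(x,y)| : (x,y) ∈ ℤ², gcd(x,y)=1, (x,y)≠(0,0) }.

descent: ρ → (-8,20,3)  [lands on river]
river: ρ → (3,22,-1)
river: ρ → (-1,22,3)
river: ρ → (3,20,-8)
river: ρ → (-8,12,11)
river: ρ → (11,10,-9)
river: ρ → (-9,8,12)
river: ρ → (12,16,-5)
river: ρ → (-5,14,15)
river: ρ → (15,16,-4)
river: ρ → (-4,16,15)
river: ρ → (15,14,-5)
river: ρ → (-5,16,12)
river: ρ → (12,8,-9)
river: ρ → (-9,10,11)
river: ρ → (11,12,-8)
closes: descent 1, river 16
min |a| on river = 1

1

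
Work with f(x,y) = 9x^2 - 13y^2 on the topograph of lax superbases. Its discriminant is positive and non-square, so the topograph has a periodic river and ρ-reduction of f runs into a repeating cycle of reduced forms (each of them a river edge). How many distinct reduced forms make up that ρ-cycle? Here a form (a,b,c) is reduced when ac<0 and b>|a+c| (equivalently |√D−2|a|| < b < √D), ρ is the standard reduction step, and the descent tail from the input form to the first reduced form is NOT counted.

D = 468, ⌊√D⌋ = 21
descent: ρ → (-13,0,9)
descent: ρ → (9,18,-4)  [lands on river]
river: ρ → (-4,14,17)
river: ρ → (17,20,-1)
river: ρ → (-1,20,17)
river: ρ → (17,14,-4)
river: ρ → (-4,18,9)
ρ-cycle length = 6 (tail of 2 descent steps not counted)

6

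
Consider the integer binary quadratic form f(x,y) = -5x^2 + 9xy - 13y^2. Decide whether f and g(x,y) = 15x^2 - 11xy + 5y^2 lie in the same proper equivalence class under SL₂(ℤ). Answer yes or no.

D₁ = -179, D₂ = -179
f is negative-definite; reduce −f:
−f: translate: b→1 (≡-9 mod 10), so (5,-9,13)→(5,1,9)
−f: reduced (well bottom): (5,1,9) with a≤c, −a<b≤a
flip sign back: reduced form of f is (-5,-1,-9)
g: flip: (15,-11,5)→(5,11,15)
g: translate: b→1 (≡11 mod 10), so (5,11,15)→(5,1,9)
g: reduced (well bottom): (5,1,9) with a≤c, −a<b≤a
reduced forms (-5, -1, -9) vs (5, 1, 9) ⇒ inequivalent

no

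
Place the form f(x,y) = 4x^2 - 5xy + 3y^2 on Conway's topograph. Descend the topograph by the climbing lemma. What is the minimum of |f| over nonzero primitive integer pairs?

translate: b→3 (≡-5 mod 8), so (4,-5,3)→(4,3,2)
flip: (4,3,2)→(2,-3,4)
translate: b→1 (≡-3 mod 4), so (2,-3,4)→(2,1,3)
reduced (well bottom): (2,1,3) with a≤c, −a<b≤a
well minimum = a = 2

2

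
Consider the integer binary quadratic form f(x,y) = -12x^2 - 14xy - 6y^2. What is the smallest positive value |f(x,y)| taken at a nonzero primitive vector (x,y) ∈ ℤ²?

translate: b→-10 (≡14 mod 24), so (12,14,6)→(12,-10,4)
flip: (12,-10,4)→(4,10,12)
translate: b→2 (≡10 mod 8), so (4,10,12)→(4,2,6)
reduced (well bottom): (4,2,6) with a≤c, −a<b≤a
well minimum |f| = |-4| = 4 (negative-definite)

4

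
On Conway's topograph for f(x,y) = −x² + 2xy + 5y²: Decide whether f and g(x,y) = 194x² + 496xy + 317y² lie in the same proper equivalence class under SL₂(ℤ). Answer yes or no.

D₁ = 24, D₂ = 24
river cycle of f (length 2): (-1, 4, 2), (2, 4, -1)
river cycle of g (length 2): (2, 4, -1), (-1, 4, 2)
cycles coincide ⇒ equivalent

yes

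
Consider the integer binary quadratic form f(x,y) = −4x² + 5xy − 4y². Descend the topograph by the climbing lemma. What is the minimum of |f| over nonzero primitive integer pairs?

translate: b→3 (≡-5 mod 8), so (4,-5,4)→(4,3,3)
flip: (4,3,3)→(3,-3,4)
translate: b→3 (≡-3 mod 6), so (3,-3,4)→(3,3,4)
reduced (well bottom): (3,3,4) with a≤c, −a<b≤a
well minimum |f| = |-3| = 3 (negative-definite)

3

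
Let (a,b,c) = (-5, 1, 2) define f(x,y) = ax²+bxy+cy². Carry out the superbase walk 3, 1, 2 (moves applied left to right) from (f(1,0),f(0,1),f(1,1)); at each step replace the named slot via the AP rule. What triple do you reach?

start (-5,2,-2) = (f(1,0),f(0,1),f(1,1))
replace slot 3: 2·((-5)+2) − (-2) = -4 → (-5,2,-4)
replace slot 1: 2·(2+(-4)) − (-5) = 1 → (1,2,-4)
replace slot 2: 2·(1+(-4)) − 2 = -8 → (1,-8,-4)

1,-8,-4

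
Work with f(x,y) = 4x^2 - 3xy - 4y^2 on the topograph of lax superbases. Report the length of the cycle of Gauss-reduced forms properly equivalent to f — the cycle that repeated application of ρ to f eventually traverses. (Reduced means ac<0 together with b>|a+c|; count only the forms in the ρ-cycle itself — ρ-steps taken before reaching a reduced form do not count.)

D = 73, ⌊√D⌋ = 8
descent: ρ → (-4,3,4)  [lands on river]
river: ρ → (4,5,-3)
river: ρ → (-3,7,2)
river: ρ → (2,5,-6)
river: ρ → (-6,7,1)
river: ρ → (1,7,-6)
river: ρ → (-6,5,2)
river: ρ → (2,7,-3)
river: ρ → (-3,5,4)
river: ρ → (4,3,-4)
river: ρ → (-4,5,3)
river: ρ → (3,7,-2)
river: ρ → (-2,5,6)
river: ρ → (6,7,-1)
river: ρ → (-1,7,6)
river: ρ → (6,5,-2)
river: ρ → (-2,7,3)
river: ρ → (3,5,-4)
ρ-cycle length = 18 (tail of 1 descent step not counted)

18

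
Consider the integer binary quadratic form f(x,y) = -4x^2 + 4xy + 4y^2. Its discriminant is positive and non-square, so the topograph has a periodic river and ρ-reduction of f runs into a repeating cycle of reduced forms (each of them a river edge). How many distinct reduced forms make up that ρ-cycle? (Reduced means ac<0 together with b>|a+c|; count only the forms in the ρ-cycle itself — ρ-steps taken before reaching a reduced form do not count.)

D = 80, ⌊√D⌋ = 8
river: ρ → (4,4,-4)
river: ρ → (-4,4,4)
ρ-cycle length = 2 (tail of 0 descent steps not counted)

2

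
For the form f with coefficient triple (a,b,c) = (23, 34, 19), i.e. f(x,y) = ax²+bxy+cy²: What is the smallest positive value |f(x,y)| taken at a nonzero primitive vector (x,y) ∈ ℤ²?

translate: b→-12 (≡34 mod 46), so (23,34,19)→(23,-12,8)
flip: (23,-12,8)→(8,12,23)
translate: b→-4 (≡12 mod 16), so (8,12,23)→(8,-4,19)
reduced (well bottom): (8,-4,19) with a≤c, −a<b≤a
well minimum = a = 8

8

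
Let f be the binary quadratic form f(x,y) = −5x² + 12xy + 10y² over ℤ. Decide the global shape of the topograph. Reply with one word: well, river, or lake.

D = b²−4ac = 12² − 4·(-5)·10 = 344
D > 0 non-square ⇒ indefinite ⇒ periodic river

river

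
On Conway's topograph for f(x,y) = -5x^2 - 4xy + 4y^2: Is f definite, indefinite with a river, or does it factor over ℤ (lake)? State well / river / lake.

D = b²−4ac = (-4)² − 4·(-5)·4 = 96
D > 0 non-square ⇒ indefinite ⇒ periodic river

river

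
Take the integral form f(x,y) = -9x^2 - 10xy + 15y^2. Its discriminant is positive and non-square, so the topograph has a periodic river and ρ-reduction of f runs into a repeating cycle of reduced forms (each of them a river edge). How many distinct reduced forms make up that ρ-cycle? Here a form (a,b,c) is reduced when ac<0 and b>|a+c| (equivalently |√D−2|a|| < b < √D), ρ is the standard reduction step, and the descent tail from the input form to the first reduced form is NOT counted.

D = 640, ⌊√D⌋ = 25
descent: ρ → (15,10,-9)  [lands on river]
river: ρ → (-9,8,16)
river: ρ → (16,24,-1)
river: ρ → (-1,24,16)
river: ρ → (16,8,-9)
river: ρ → (-9,10,15)
river: ρ → (15,20,-4)
river: ρ → (-4,20,15)
ρ-cycle length = 8 (tail of 1 descent step not counted)

8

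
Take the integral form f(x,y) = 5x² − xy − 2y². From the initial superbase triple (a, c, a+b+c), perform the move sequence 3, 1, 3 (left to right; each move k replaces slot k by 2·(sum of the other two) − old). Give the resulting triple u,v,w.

start (5,-2,2) = (f(1,0),f(0,1),f(1,1))
replace slot 3: 2·(5+(-2)) − 2 = 4 → (5,-2,4)
replace slot 1: 2·((-2)+4) − 5 = -1 → (-1,-2,4)
replace slot 3: 2·((-1)+(-2)) − 4 = -10 → (-1,-2,-10)

-1,-2,-10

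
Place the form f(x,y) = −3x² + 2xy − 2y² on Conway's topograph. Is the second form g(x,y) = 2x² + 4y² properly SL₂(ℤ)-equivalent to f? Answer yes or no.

D₁ = -20, D₂ = -32
discriminants differ ⇒ not SL₂(ℤ)-equivalent

no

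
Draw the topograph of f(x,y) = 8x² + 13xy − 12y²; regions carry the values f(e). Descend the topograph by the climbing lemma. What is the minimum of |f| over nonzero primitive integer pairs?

river: ρ → (-12,11,9)
river: ρ → (9,7,-14)
river: ρ → (-14,21,2)
river: ρ → (2,23,-3)
river: ρ → (-3,19,16)
river: ρ → (16,13,-6)
river: ρ → (-6,23,1)
river: ρ → (1,23,-6)
river: ρ → (-6,13,16)
river: ρ → (16,19,-3)
river: ρ → (-3,23,2)
river: ρ → (2,21,-14)
river: ρ → (-14,7,9)
river: ρ → (9,11,-12)
river: ρ → (-12,13,8)
river: ρ → (8,19,-6)
river: ρ → (-6,17,11)
river: ρ → (11,5,-12)
river: ρ → (-12,19,4)
river: ρ → (4,21,-7)
river: ρ → (-7,21,4)
river: ρ → (4,19,-12)
river: ρ → (-12,5,11)
river: ρ → (11,17,-6)
river: ρ → (-6,19,8)
river: ρ → (8,13,-12)
closes: descent 0, river 26
min |a| on river = 1

1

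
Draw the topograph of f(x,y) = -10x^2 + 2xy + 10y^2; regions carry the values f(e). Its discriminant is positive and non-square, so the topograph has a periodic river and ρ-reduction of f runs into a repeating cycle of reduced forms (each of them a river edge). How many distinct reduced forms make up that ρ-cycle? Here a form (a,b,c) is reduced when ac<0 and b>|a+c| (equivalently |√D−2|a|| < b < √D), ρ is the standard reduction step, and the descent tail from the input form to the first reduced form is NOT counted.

D = 404, ⌊√D⌋ = 20
river: ρ → (10,18,-2)
river: ρ → (-2,18,10)
river: ρ → (10,2,-10)
river: ρ → (-10,18,2)
river: ρ → (2,18,-10)
river: ρ → (-10,2,10)
ρ-cycle length = 6 (tail of 0 descent steps not counted)

6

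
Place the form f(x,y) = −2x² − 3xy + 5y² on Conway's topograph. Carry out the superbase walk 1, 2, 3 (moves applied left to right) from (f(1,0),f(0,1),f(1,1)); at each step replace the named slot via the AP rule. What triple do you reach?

start (-2,5,0) = (f(1,0),f(0,1),f(1,1))
replace slot 1: 2·(5+0) − (-2) = 12 → (12,5,0)
replace slot 2: 2·(12+0) − 5 = 19 → (12,19,0)
replace slot 3: 2·(12+19) − 0 = 62 → (12,19,62)

12,19,62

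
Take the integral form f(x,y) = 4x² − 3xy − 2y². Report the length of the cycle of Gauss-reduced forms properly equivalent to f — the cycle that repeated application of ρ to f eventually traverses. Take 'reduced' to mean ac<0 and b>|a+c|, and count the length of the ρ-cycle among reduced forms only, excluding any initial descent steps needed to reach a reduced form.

D = 41, ⌊√D⌋ = 6
descent: ρ → (-2,3,4)  [lands on river]
river: ρ → (4,5,-1)
river: ρ → (-1,5,4)
river: ρ → (4,3,-2)
river: ρ → (-2,5,2)
river: ρ → (2,3,-4)
river: ρ → (-4,5,1)
river: ρ → (1,5,-4)
river: ρ → (-4,3,2)
river: ρ → (2,5,-2)
ρ-cycle length = 10 (tail of 1 descent step not counted)

10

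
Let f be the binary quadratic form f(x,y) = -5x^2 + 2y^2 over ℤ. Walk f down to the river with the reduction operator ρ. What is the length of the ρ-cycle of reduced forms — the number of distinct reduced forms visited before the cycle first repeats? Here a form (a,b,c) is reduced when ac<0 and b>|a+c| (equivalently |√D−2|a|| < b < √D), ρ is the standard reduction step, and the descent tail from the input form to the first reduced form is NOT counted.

D = 40, ⌊√D⌋ = 6
descent: ρ → (2,4,-3)  [lands on river]
river: ρ → (-3,2,3)
river: ρ → (3,4,-2)
river: ρ → (-2,4,3)
river: ρ → (3,2,-3)
river: ρ → (-3,4,2)
ρ-cycle length = 6 (tail of 1 descent step not counted)

6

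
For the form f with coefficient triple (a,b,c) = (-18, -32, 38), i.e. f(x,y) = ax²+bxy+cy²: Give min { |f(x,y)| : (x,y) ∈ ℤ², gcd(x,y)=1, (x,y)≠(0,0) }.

descent: ρ → (38,32,-18)  [lands on river]
river: ρ → (-18,40,30)
river: ρ → (30,20,-28)
river: ρ → (-28,36,22)
river: ρ → (22,52,-12)
river: ρ → (-12,44,38)
closes: descent 1, river 6
min |a| on river = 12

12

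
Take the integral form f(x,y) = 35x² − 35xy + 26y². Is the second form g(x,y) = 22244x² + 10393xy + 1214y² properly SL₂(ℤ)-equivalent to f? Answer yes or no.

D₁ = -2415, D₂ = -2415
f: translate: b→35 (≡-35 mod 70), so (35,-35,26)→(35,35,26)
f: flip: (35,35,26)→(26,-35,35)
f: translate: b→17 (≡-35 mod 52), so (26,-35,35)→(26,17,26)
f: reduced (well bottom): (26,17,26) with a≤c, −a<b≤a
g: flip: (22244,10393,1214)→(1214,-10393,22244)
g: translate: b→-681 (≡-10393 mod 2428), so (1214,-10393,22244)→(1214,-681,96)
g: flip: (1214,-681,96)→(96,681,1214)
g: translate: b→-87 (≡681 mod 192), so (96,681,1214)→(96,-87,26)
g: flip: (96,-87,26)→(26,87,96)
g: translate: b→-17 (≡87 mod 52), so (26,87,96)→(26,-17,26)
g: flip: (26,-17,26)→(26,17,26)
g: reduced (well bottom): (26,17,26) with a≤c, −a<b≤a
reduced forms (26, 17, 26) vs (26, 17, 26) ⇒ equivalent

yes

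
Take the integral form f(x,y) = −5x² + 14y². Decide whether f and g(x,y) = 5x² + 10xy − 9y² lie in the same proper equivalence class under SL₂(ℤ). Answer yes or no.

D₁ = 280, D₂ = 280
river cycle of f (length 6): (-5, 10, 9), (9, 8, -6), (-6, 16, 1), (1, 16, -6), (-6, 8, 9), (9, 10, -5)
river cycle of g (length 6): (-9, 8, 6), (6, 16, -1), (-1, 16, 6), (6, 8, -9), (-9, 10, 5), (5, 10, -9)
cycles differ ⇒ inequivalent

no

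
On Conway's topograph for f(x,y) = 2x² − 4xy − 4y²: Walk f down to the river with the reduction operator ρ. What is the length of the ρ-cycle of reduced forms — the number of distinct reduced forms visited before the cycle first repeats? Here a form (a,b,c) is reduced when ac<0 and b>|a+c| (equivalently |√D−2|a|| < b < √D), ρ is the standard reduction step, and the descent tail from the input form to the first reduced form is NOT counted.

D = 48, ⌊√D⌋ = 6
descent: ρ → (-4,4,2)  [lands on river]
river: ρ → (2,4,-4)
ρ-cycle length = 2 (tail of 1 descent step not counted)

2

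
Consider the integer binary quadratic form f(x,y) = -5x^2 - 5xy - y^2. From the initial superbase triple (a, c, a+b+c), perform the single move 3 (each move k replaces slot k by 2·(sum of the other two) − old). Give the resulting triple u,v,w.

start (-5,-1,-11) = (f(1,0),f(0,1),f(1,1))
replace slot 3: 2·((-5)+(-1)) − (-11) = -1 → (-5,-1,-1)

-5,-1,-1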